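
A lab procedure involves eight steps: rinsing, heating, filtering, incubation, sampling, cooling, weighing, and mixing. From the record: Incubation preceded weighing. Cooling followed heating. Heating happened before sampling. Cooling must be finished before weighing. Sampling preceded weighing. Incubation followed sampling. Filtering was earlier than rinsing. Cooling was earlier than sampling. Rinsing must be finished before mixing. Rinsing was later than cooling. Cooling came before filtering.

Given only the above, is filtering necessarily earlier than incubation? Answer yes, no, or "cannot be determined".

No chain of stated constraints runs from filtering to incubation, and none runs from incubation to filtering either.
So the relative order of filtering and incubation is not fixed by the given facts.

cannot be determined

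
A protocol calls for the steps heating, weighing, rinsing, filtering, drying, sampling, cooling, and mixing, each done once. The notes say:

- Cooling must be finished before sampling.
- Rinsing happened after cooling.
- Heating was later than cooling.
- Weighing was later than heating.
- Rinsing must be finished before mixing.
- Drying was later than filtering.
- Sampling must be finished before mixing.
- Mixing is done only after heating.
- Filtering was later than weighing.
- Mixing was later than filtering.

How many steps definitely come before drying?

4

Directly stated before drying: filtering.
Cooling reaches drying via cooling → heating → weighing → filtering → drying.
Heating reaches drying via heating → weighing → filtering → drying.
Weighing reaches drying via weighing → filtering → drying.
No chain forces sampling (or any of the others) ahead of drying.
That's cooling, filtering, heating, and weighing — 4 in all.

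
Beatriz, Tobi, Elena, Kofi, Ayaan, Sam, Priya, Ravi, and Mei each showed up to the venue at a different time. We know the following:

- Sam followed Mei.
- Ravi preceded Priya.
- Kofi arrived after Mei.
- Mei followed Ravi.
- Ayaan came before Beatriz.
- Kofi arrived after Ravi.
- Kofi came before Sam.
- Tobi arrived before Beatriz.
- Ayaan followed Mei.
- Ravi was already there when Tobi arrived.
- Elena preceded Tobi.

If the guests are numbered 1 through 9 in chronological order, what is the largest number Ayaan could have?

8

Ayaan must come before Beatriz — 1 guest forced after them.
Everything else can be placed before Ayaan in some valid order, so Ayaan can sit as late as position 9 − 1 = 8.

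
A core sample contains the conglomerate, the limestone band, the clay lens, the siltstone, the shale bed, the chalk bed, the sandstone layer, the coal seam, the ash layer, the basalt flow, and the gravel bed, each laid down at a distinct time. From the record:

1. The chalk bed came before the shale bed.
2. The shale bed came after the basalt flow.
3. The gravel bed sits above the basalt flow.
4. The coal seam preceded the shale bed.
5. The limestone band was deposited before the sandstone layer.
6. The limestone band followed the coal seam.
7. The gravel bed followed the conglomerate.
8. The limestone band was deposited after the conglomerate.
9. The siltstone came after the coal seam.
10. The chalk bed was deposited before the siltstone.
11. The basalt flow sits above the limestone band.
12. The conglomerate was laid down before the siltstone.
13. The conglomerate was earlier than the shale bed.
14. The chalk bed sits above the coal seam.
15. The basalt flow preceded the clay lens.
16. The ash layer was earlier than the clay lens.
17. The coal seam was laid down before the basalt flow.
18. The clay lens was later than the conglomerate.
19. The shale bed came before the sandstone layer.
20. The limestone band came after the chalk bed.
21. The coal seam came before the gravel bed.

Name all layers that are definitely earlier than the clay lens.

Directly stated before the clay lens: the ash layer, the basalt flow, and the conglomerate.
The chalk bed reaches the clay lens via the chalk bed → the limestone band → the basalt flow → the clay lens.
The coal seam reaches the clay lens via the coal seam → the basalt flow → the clay lens.
The limestone band reaches the clay lens via the limestone band → the basalt flow → the clay lens.
No chain forces the siltstone (or any of the others) ahead of the clay lens.

the ash layer, the basalt flow, the chalk bed, the coal seam, the conglomerate, the limestone band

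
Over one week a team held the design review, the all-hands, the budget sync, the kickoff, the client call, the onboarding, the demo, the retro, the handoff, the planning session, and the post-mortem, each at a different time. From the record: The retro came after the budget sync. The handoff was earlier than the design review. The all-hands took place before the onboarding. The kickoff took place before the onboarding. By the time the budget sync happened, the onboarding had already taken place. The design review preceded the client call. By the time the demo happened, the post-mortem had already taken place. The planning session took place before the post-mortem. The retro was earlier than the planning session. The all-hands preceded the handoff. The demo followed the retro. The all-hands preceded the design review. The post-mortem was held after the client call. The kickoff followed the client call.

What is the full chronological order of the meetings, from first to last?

The constraints fix every adjacent pair, so only one ordering works:
the all-hands → the handoff → the design review → the client call → the kickoff → the onboarding → the budget sync → the retro → the planning session → the post-mortem → the demo.

the all-hands, the handoff, the design review, the client call, the kickoff, the onboarding, the budget sync, the retro, the planning session, the post-mortem, the demo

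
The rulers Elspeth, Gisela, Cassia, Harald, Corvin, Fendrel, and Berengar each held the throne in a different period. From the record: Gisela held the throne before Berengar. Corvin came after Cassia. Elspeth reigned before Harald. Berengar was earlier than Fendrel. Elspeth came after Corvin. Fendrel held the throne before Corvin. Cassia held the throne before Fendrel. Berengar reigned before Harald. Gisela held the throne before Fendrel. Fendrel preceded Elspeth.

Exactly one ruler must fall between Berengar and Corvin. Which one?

Fendrel

Tracing the constraints gives Berengar → Fendrel → Corvin, so Fendrel sits after Berengar and before Corvin.
No other ruler is forced both after Berengar and before Corvin.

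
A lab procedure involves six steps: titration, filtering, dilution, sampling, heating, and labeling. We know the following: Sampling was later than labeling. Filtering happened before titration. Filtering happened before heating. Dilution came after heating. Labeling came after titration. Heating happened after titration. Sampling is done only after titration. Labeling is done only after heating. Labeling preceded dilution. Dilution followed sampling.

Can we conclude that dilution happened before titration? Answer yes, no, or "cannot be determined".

no

Tracing the constraints gives titration → sampling → dilution, so titration must come before dilution.
That means dilution cannot be before titration.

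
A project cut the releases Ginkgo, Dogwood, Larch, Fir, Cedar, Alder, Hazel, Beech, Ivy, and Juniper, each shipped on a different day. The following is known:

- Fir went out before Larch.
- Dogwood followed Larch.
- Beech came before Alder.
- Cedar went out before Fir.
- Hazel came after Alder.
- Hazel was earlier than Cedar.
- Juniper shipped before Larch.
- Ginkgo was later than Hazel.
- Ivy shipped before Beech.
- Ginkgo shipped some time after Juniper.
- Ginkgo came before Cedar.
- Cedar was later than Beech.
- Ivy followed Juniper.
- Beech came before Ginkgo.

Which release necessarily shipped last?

Every other release has a chain of constraints placing it before Dogwood, so Dogwood is last.

Dogwood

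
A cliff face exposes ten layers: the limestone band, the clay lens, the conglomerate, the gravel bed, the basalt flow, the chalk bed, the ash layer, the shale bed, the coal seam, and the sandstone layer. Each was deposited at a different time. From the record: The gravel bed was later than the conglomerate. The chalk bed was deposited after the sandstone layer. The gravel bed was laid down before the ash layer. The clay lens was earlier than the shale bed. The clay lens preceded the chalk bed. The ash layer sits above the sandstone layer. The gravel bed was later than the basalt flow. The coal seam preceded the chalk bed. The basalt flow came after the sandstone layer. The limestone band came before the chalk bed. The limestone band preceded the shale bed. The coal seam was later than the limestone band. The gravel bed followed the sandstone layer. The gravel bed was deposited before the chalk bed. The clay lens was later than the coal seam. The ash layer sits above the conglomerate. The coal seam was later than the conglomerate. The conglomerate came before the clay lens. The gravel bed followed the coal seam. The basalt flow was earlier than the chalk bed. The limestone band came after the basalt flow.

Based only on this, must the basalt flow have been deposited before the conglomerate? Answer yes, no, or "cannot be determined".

No chain of stated constraints runs from the basalt flow to the conglomerate, and none runs from the conglomerate to the basalt flow either.
So the relative order of the basalt flow and the conglomerate is not fixed by the given facts.

cannot be determined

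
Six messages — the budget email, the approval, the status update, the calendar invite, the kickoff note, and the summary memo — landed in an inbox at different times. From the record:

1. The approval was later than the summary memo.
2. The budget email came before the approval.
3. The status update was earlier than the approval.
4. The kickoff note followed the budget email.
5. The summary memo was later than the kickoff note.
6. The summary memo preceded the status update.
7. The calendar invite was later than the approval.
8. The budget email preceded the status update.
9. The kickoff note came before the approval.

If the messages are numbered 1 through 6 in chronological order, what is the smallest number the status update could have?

4

The budget email, the kickoff note, and the summary memo must all come before the status update — 3 forced predecessors.
Nothing else is forced ahead of the status update, so its earliest slot is position 3 + 1 = 4.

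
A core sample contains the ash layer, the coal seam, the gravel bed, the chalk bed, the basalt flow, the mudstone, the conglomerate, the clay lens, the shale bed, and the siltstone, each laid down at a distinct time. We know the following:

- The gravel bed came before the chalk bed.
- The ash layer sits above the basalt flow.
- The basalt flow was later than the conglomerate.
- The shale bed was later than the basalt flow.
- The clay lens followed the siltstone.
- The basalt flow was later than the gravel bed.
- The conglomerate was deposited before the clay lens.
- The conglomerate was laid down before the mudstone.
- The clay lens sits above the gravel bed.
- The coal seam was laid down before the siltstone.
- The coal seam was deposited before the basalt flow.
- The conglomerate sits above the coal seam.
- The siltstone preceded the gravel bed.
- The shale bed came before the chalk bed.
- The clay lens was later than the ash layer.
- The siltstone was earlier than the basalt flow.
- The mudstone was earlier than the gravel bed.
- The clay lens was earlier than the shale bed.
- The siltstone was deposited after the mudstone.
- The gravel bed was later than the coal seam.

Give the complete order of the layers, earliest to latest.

The constraints fix every adjacent pair, so only one ordering works:
the coal seam → the conglomerate → the mudstone → the siltstone → the gravel bed → the basalt flow → the ash layer → the clay lens → the shale bed → the chalk bed.

the coal seam, the conglomerate, the mudstone, the siltstone, the gravel bed, the basalt flow, the ash layer, the clay lens, the shale bed, the chalk bed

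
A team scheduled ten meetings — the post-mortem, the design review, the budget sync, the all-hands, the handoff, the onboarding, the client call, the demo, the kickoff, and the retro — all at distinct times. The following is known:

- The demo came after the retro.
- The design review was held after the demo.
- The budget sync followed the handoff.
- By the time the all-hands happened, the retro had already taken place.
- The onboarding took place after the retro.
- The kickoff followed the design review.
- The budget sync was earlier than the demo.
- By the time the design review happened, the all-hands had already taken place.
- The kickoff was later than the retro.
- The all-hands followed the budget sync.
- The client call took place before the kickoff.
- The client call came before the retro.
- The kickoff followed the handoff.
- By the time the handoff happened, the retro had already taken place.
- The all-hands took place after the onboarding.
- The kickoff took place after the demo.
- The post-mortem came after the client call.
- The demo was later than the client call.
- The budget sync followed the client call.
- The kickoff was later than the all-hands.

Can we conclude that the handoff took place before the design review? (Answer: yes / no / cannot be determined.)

Chain the constraints: the handoff → the budget sync → the demo → the design review. Each link is directly stated, so the handoff comes before the design review.

yes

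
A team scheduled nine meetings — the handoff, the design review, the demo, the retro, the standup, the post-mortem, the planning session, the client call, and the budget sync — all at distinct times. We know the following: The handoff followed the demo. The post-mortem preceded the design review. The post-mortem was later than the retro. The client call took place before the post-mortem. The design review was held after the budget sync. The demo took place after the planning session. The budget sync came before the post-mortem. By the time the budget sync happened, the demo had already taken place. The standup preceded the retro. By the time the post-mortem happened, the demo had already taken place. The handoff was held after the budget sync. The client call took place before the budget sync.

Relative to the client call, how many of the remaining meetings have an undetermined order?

Forced after the client call: the budget sync, the design review, the handoff, and the post-mortem.
That leaves the demo, the planning session, the retro, and the standup with no forced order relative to the client call — 4.

4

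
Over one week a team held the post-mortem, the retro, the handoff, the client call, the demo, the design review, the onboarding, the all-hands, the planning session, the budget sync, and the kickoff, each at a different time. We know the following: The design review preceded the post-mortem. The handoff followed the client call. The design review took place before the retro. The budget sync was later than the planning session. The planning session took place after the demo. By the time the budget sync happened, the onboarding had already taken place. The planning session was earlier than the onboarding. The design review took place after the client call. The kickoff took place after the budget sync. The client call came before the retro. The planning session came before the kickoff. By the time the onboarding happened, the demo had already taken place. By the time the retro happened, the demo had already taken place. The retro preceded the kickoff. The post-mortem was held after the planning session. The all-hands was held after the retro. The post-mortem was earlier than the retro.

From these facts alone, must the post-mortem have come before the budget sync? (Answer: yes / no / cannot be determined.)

No chain of stated constraints runs from the post-mortem to the budget sync, and none runs from the budget sync to the post-mortem either.
So the relative order of the post-mortem and the budget sync is not fixed by the given facts.

cannot be determined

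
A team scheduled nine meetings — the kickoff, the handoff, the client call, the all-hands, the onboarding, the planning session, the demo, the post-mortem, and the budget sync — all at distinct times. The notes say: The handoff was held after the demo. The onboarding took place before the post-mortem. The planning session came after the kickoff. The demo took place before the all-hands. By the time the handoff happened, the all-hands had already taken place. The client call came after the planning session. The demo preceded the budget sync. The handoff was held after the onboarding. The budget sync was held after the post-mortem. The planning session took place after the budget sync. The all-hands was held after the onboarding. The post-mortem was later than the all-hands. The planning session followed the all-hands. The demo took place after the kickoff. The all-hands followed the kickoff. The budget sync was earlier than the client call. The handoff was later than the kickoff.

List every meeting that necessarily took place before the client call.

the all-hands, the budget sync, the demo, the kickoff, the onboarding, the planning session, the post-mortem

Directly stated before the client call: the budget sync and the planning session.
The all-hands reaches the client call via the all-hands → the planning session → the client call.
The demo reaches the client call via the demo → the budget sync → the client call.
The kickoff reaches the client call via the kickoff → the planning session → the client call.
Likewise the onboarding and the post-mortem each reach the client call by chaining the stated constraints.
No chain forces the handoff ahead of the client call.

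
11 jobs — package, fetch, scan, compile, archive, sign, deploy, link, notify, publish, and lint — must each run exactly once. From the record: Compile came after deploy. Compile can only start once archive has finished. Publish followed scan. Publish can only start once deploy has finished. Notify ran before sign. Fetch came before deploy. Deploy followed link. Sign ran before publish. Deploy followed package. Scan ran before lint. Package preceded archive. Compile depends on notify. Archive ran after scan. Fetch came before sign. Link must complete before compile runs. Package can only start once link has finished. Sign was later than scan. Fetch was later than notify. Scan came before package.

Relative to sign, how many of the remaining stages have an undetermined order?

6

Forced before sign: fetch, notify, and scan; forced after sign: publish.
That leaves archive, compile, deploy, link, lint, and package with no forced order relative to sign — 6.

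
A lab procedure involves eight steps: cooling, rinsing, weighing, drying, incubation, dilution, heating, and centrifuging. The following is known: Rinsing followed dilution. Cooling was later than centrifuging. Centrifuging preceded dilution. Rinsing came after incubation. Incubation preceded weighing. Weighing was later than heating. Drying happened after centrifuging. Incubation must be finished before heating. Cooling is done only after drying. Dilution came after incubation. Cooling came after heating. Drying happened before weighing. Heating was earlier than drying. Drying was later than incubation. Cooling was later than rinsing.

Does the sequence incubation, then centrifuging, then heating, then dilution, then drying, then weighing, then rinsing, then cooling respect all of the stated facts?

yes

Check each stated constraint against the proposed order — e.g. incubation is ahead of rinsing; centrifuging is ahead of cooling. Every pair is in the required order; nothing is violated.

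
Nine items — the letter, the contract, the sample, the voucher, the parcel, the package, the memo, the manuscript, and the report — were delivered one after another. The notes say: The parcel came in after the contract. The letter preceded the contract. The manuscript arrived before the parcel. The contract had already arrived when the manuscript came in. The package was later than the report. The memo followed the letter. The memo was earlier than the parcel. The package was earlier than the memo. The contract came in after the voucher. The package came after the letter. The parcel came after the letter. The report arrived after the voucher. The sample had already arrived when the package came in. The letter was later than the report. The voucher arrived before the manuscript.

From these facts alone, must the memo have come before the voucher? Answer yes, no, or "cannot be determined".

Tracing the constraints gives the voucher → the report → the package → the memo, so the voucher must come before the memo.
That means the memo cannot be before the voucher.

no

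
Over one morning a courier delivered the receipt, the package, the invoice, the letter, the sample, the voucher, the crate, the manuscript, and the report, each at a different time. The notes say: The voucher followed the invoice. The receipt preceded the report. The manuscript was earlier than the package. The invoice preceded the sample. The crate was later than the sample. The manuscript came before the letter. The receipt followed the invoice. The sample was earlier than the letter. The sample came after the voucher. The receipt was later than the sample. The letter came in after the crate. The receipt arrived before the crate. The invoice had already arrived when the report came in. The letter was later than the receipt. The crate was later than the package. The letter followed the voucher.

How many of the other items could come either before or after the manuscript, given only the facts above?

5

Forced after the manuscript: the crate, the letter, and the package.
That leaves the invoice, the receipt, the report, the sample, and the voucher with no forced order relative to the manuscript — 5.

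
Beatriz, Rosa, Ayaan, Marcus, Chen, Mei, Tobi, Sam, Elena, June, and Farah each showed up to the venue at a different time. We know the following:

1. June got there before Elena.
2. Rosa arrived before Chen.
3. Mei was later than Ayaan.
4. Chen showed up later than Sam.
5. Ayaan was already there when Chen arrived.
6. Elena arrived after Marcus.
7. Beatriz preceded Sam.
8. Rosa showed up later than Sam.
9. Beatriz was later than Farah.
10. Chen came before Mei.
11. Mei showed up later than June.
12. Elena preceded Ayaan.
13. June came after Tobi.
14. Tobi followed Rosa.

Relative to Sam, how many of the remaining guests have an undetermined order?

1

Forced before Sam: Beatriz and Farah; forced after Sam: Ayaan, Chen, Elena, June, Mei, Rosa, and Tobi.
That leaves Marcus with no forced order relative to Sam — 1.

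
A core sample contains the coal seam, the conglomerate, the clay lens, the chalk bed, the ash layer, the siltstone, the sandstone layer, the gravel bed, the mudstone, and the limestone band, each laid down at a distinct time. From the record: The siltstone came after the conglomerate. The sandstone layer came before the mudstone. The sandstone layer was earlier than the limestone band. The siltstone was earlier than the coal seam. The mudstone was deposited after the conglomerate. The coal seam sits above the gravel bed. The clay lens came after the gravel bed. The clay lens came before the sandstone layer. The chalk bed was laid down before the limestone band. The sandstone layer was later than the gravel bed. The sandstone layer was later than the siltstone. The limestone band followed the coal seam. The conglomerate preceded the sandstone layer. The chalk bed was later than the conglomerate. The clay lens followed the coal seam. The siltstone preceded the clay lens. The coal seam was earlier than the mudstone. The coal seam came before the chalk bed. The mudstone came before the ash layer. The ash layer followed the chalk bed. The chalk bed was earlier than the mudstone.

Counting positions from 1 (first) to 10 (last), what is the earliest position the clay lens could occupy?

The coal seam, the conglomerate, the gravel bed, and the siltstone must all come before the clay lens — 4 forced predecessors.
Nothing else is forced ahead of the clay lens, so its earliest slot is position 4 + 1 = 5.

5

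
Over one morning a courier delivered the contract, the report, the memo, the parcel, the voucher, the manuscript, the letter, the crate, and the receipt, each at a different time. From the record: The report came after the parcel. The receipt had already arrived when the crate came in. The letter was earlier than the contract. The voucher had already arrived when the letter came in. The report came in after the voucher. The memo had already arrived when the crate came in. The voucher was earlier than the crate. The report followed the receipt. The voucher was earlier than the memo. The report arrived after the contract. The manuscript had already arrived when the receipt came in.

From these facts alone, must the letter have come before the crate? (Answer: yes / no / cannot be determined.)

cannot be determined

No chain of stated constraints runs from the letter to the crate, and none runs from the crate to the letter either.
So the relative order of the letter and the crate is not fixed by the given facts.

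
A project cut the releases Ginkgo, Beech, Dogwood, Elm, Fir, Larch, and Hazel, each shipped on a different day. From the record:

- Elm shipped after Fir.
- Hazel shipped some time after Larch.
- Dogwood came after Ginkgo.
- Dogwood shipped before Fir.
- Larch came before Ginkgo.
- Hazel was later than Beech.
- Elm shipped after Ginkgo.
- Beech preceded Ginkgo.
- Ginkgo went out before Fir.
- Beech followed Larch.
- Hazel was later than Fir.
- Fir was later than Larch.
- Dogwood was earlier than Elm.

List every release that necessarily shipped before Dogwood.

Beech, Ginkgo, Larch

Directly stated before Dogwood: Ginkgo.
Beech reaches Dogwood via Beech → Ginkgo → Dogwood.
Larch reaches Dogwood via Larch → Ginkgo → Dogwood.
No chain forces Hazel (or any of the others) ahead of Dogwood.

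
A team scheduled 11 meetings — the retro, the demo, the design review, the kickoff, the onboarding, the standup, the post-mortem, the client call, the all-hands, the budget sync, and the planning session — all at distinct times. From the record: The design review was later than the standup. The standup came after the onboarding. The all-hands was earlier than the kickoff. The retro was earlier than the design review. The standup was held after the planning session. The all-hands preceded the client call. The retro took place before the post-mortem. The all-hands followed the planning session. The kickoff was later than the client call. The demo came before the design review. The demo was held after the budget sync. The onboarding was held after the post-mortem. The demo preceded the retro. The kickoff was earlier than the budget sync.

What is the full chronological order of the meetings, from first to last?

the planning session, the all-hands, the client call, the kickoff, the budget sync, the demo, the retro, the post-mortem, the onboarding, the standup, the design review

The constraints fix every adjacent pair, so only one ordering works:
the planning session → the all-hands → the client call → the kickoff → the budget sync → the demo → the retro → the post-mortem → the onboarding → the standup → the design review.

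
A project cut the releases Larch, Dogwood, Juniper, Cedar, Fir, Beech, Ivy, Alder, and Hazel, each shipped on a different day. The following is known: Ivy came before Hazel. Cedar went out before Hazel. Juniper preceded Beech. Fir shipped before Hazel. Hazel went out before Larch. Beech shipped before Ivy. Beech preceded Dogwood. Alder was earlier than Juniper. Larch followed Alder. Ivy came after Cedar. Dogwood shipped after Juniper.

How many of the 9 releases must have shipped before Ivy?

4

Directly stated before Ivy: Beech and Cedar.
Alder reaches Ivy via Alder → Juniper → Beech → Ivy.
Juniper reaches Ivy via Juniper → Beech → Ivy.
That's Alder, Beech, Cedar, and Juniper — 4 in all.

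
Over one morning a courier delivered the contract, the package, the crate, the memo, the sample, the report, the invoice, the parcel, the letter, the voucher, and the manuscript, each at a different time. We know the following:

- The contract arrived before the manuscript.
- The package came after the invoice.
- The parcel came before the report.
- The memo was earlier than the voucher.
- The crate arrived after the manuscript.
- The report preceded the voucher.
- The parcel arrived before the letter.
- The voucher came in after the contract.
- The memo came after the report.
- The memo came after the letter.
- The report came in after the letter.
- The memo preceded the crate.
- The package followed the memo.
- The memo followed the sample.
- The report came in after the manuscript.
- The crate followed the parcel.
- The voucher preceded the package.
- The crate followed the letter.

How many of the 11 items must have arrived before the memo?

6

Directly stated before the memo: the letter, the report, and the sample.
The contract reaches the memo via the contract → the manuscript → the report → the memo.
The manuscript reaches the memo via the manuscript → the report → the memo.
The parcel reaches the memo via the parcel → the letter → the memo.
That's the contract, the letter, the manuscript, the parcel, the report, and the sample — 6 in all.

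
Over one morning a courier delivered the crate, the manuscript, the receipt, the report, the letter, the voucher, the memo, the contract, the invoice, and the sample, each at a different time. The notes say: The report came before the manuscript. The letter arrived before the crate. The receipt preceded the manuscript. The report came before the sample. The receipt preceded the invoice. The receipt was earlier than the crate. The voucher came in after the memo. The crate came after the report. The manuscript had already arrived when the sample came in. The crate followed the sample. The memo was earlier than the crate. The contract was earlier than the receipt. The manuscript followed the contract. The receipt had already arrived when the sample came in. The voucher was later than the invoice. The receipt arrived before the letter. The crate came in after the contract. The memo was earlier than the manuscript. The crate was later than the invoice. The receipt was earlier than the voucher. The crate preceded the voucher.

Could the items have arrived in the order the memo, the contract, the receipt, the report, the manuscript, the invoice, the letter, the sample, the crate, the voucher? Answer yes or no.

yes

Check each stated constraint against the proposed order — e.g. the memo is ahead of the crate; the memo is ahead of the voucher. Every pair is in the required order; nothing is violated.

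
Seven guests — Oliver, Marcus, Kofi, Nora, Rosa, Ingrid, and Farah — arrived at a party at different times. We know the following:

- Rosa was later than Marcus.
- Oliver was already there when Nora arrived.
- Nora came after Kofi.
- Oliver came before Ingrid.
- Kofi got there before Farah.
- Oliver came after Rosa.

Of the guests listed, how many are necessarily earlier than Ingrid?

Directly stated before Ingrid: Oliver.
Marcus reaches Ingrid via Marcus → Rosa → Oliver → Ingrid.
Rosa reaches Ingrid via Rosa → Oliver → Ingrid.
No chain forces Nora (or any of the others) ahead of Ingrid.
That's Marcus, Oliver, and Rosa — 3 in all.

3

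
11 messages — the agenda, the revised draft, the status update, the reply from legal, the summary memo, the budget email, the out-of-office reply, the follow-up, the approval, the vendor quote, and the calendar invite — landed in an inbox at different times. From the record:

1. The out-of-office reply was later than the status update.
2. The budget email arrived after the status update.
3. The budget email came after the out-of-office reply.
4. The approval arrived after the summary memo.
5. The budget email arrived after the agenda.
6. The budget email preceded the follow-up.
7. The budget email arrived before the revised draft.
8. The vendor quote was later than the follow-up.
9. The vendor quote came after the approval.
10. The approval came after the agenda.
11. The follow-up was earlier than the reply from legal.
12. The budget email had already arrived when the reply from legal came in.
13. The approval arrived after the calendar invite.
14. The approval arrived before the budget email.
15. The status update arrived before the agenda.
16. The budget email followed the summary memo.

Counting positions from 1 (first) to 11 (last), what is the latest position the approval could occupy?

The approval must come before the budget email, the follow-up, the reply from legal, the revised draft, and the vendor quote — 5 messages forced after it.
Everything else can be placed before the approval in some valid order, so the approval can sit as late as position 11 − 5 = 6.

6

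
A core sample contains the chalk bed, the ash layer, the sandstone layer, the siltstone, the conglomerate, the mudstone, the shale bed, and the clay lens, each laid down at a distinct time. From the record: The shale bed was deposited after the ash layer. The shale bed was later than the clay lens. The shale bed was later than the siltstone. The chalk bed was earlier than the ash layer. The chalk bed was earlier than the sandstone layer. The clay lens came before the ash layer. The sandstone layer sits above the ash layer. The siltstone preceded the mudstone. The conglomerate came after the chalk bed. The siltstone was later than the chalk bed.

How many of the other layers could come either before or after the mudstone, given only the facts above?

Forced before the mudstone: the chalk bed and the siltstone.
That leaves the ash layer, the clay lens, the conglomerate, the sandstone layer, and the shale bed with no forced order relative to the mudstone — 5.

5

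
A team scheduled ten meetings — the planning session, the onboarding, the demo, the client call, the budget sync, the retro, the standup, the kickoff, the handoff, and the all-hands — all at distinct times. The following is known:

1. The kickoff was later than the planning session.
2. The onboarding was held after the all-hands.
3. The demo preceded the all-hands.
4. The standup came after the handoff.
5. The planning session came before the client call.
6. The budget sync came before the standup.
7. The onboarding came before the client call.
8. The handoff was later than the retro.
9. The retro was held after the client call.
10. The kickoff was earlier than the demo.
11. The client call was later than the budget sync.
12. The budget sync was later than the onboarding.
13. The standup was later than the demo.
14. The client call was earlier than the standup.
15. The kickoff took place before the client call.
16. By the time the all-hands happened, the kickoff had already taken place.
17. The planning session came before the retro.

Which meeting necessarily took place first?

the planning session

The planning session has a chain of constraints placing it before every other meeting, so the planning session must be first.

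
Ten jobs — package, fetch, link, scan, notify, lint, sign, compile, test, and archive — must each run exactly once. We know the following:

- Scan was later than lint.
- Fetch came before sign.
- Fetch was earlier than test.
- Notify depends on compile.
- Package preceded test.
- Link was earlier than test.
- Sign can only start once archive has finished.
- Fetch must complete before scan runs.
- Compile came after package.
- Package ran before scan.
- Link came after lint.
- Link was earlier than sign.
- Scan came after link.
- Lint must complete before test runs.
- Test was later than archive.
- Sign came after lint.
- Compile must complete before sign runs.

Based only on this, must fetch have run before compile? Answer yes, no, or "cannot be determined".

cannot be determined

No chain of stated constraints runs from fetch to compile, and none runs from compile to fetch either.
So the relative order of fetch and compile is not fixed by the given facts.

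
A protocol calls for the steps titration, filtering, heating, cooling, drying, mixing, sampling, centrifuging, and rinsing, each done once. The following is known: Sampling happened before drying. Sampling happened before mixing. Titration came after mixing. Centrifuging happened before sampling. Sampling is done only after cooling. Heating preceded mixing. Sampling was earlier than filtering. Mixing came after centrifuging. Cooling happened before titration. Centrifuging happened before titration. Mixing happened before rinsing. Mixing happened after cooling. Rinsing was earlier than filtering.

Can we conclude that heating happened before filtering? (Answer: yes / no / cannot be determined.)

Chain the constraints: heating → mixing → rinsing → filtering. Each link is directly stated, so heating comes before filtering.

yes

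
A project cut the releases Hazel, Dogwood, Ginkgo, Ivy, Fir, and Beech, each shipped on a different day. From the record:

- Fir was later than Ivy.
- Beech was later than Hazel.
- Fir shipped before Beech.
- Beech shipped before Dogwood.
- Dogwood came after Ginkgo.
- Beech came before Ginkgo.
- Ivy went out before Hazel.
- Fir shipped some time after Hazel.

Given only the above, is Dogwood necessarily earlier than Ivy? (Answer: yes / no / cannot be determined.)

Tracing the constraints gives Ivy → Fir → Beech → Dogwood, so Ivy must come before Dogwood.
That means Dogwood cannot be before Ivy.

no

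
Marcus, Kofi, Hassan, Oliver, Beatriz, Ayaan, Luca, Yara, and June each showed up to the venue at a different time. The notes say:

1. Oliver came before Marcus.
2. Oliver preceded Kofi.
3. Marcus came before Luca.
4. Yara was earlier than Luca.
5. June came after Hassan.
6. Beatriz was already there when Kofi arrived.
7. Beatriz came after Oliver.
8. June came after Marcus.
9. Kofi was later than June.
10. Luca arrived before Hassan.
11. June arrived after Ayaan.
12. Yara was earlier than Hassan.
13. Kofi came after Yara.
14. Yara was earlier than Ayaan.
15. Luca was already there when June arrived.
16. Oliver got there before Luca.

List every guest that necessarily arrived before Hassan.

Luca, Marcus, Oliver, Yara

Directly stated before Hassan: Luca and Yara.
Marcus reaches Hassan via Marcus → Luca → Hassan.
Oliver reaches Hassan via Oliver → Luca → Hassan.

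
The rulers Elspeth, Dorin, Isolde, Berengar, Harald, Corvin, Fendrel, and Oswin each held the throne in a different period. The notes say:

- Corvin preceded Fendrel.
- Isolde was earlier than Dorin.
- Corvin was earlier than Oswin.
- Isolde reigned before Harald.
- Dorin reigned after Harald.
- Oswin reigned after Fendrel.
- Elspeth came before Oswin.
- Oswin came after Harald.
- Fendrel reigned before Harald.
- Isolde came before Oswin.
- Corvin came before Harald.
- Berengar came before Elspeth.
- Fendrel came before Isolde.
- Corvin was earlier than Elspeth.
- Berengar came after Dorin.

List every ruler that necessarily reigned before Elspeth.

Berengar, Corvin, Dorin, Fendrel, Harald, Isolde

Directly stated before Elspeth: Berengar and Corvin.
Dorin reaches Elspeth via Dorin → Berengar → Elspeth.
Fendrel reaches Elspeth via Fendrel → Isolde → Dorin → Berengar → Elspeth.
Harald reaches Elspeth via Harald → Dorin → Berengar → Elspeth.
Likewise Isolde reaches Elspeth by chaining the stated constraints.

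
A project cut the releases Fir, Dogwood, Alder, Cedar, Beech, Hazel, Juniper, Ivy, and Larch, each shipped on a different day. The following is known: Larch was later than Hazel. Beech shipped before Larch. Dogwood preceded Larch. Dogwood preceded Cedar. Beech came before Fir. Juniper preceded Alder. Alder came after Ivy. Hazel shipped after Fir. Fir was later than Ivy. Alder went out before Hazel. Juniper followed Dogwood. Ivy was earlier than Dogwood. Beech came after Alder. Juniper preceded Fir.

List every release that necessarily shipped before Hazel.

Alder, Beech, Dogwood, Fir, Ivy, Juniper

Directly stated before Hazel: Alder and Fir.
Beech reaches Hazel via Beech → Fir → Hazel.
Dogwood reaches Hazel via Dogwood → Juniper → Alder → Hazel.
Ivy reaches Hazel via Ivy → Fir → Hazel.
Likewise Juniper reaches Hazel by chaining the stated constraints.
No chain forces Cedar (or any of the others) ahead of Hazel.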